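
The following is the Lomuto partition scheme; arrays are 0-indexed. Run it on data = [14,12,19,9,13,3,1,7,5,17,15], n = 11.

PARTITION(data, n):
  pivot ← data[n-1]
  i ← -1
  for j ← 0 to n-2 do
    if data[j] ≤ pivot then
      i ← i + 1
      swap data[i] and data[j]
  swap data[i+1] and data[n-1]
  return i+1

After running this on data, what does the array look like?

pivot = data[10] = 15; i = -1
j=0: data[0]=14 ≤ 15 → i=0, swap data[0],data[0] (no change) → [14,12,19,9,13,3,1,7,5,17,15]
j=1: data[1]=12 ≤ 15 → i=1, swap data[1],data[1] (no change) → [14,12,19,9,13,3,1,7,5,17,15]
j=2: data[2]=19 > 15 → no swap
j=3: data[3]=9 ≤ 15 → i=2, swap data[2],data[3] → [14,12,9,19,13,3,1,7,5,17,15]
j=4: data[4]=13 ≤ 15 → i=3, swap data[3],data[4] → [14,12,9,13,19,3,1,7,5,17,15]
j=5: data[5]=3 ≤ 15 → i=4, swap data[4],data[5] → [14,12,9,13,3,19,1,7,5,17,15]
j=6: data[6]=1 ≤ 15 → i=5, swap data[5],data[6] → [14,12,9,13,3,1,19,7,5,17,15]
j=7: data[7]=7 ≤ 15 → i=6, swap data[6],data[7] → [14,12,9,13,3,1,7,19,5,17,15]
j=8: data[8]=5 ≤ 15 → i=7, swap data[7],data[8] → [14,12,9,13,3,1,7,5,19,17,15]
j=9: data[9]=17 > 15 → no swap
final swap data[8],data[10] → [14,12,9,13,3,1,7,5,15,17,19]; return 8

[14,12,9,13,3,1,7,5,15,17,19]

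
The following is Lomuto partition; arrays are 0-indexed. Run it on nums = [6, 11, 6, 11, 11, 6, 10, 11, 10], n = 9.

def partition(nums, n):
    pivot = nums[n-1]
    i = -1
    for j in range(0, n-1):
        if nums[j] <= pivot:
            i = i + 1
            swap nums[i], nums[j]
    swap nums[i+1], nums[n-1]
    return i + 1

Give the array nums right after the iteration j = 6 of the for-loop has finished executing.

pivot = nums[8] = 10; i = -1
j=0: nums[0]=6 ≤ 10 → i=0, swap nums[0],nums[0] (no change) → [6, 11, 6, 11, 11, 6, 10, 11, 10]
j=1: nums[1]=11 > 10 → no swap
j=2: nums[2]=6 ≤ 10 → i=1, swap nums[1],nums[2] → [6, 6, 11, 11, 11, 6, 10, 11, 10]
j=3: nums[3]=11 > 10 → no swap
j=4: nums[4]=11 > 10 → no swap
j=5: nums[5]=6 ≤ 10 → i=2, swap nums[2],nums[5] → [6, 6, 6, 11, 11, 11, 10, 11, 10]
j=6: nums[6]=10 ≤ 10 → i=3, swap nums[3],nums[6] → [6, 6, 6, 10, 11, 11, 11, 11, 10]
(after j=6) nums = [6, 6, 6, 10, 11, 11, 11, 11, 10]

[6, 6, 6, 10, 11, 11, 11, 11, 10]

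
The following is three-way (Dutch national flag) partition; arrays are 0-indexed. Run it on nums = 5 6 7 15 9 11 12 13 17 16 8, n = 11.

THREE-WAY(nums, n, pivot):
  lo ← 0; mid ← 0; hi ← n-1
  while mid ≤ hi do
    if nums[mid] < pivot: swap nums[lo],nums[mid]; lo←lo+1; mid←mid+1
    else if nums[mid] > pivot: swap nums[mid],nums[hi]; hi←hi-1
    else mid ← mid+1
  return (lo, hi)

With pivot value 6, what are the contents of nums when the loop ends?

5 6 15 9 11 12 13 17 16 8 7

lo=0 mid=0 hi=10
5<6: swap(0,0), lo=1 mid=1 ⇒ 5 6 7 15 9 11 12 13 17 16 8
6=6: mid=2
7>6: swap(2,10), hi=9 ⇒ 5 6 8 15 9 11 12 13 17 16 7
8>6: swap(2,9), hi=8 ⇒ 5 6 16 15 9 11 12 13 17 8 7
16>6: swap(2,8), hi=7 ⇒ 5 6 17 15 9 11 12 13 16 8 7
17>6: swap(2,7), hi=6 ⇒ 5 6 13 15 9 11 12 17 16 8 7
13>6: swap(2,6), hi=5 ⇒ 5 6 12 15 9 11 13 17 16 8 7
12>6: swap(2,5), hi=4 ⇒ 5 6 11 15 9 12 13 17 16 8 7
11>6: swap(2,4), hi=3 ⇒ 5 6 9 15 11 12 13 17 16 8 7
9>6: swap(2,3), hi=2 ⇒ 5 6 15 9 11 12 13 17 16 8 7
15>6: swap(2,2), hi=1 ⇒ 5 6 15 9 11 12 13 17 16 8 7
done. lo=1 hi=1; nums=5 6 15 9 11 12 13 17 16 8 7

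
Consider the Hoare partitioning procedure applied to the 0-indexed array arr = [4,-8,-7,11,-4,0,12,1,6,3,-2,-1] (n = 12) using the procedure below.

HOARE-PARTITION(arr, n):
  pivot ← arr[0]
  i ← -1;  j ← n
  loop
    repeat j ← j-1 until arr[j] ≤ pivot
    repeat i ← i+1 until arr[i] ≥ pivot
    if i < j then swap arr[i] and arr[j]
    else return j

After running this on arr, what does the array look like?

pivot = arr[0] = 4; i = -1, j = 12
j→11 (arr[11]=-1≤4), i→0 (arr[0]=4≥4); i<j, swap → [-1,-8,-7,11,-4,0,12,1,6,3,-2,4]
j→10 (arr[10]=-2≤4), i→3 (arr[3]=11≥4); i<j, swap → [-1,-8,-7,-2,-4,0,12,1,6,3,11,4]
j→9 (arr[9]=3≤4), i→6 (arr[6]=12≥4); i<j, swap → [-1,-8,-7,-2,-4,0,3,1,6,12,11,4]
j→7, i→8; i≥j, return j=7. arr = [-1,-8,-7,-2,-4,0,3,1,6,12,11,4]

[-1,-8,-7,-2,-4,0,3,1,6,12,11,4]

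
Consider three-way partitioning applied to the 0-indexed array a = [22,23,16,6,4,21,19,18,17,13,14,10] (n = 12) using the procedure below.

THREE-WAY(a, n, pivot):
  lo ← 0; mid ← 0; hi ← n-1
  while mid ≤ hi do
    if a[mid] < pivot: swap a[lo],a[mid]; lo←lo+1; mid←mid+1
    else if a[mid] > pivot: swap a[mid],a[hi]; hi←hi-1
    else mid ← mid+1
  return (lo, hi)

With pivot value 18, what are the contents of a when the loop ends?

[10,14,16,6,4,13,17,18,19,21,23,22]

lo=0 mid=0 hi=11
22>18: swap(0,11), hi=10 ⇒ [10,23,16,6,4,21,19,18,17,13,14,22]
10<18: swap(0,0), lo=1 mid=1 ⇒ [10,23,16,6,4,21,19,18,17,13,14,22]
23>18: swap(1,10), hi=9 ⇒ [10,14,16,6,4,21,19,18,17,13,23,22]
14<18: swap(1,1), lo=2 mid=2 ⇒ [10,14,16,6,4,21,19,18,17,13,23,22]
16<18: swap(2,2), lo=3 mid=3 ⇒ [10,14,16,6,4,21,19,18,17,13,23,22]
6<18: swap(3,3), lo=4 mid=4 ⇒ [10,14,16,6,4,21,19,18,17,13,23,22]
4<18: swap(4,4), lo=5 mid=5 ⇒ [10,14,16,6,4,21,19,18,17,13,23,22]
21>18: swap(5,9), hi=8 ⇒ [10,14,16,6,4,13,19,18,17,21,23,22]
13<18: swap(5,5), lo=6 mid=6 ⇒ [10,14,16,6,4,13,19,18,17,21,23,22]
19>18: swap(6,8), hi=7 ⇒ [10,14,16,6,4,13,17,18,19,21,23,22]
17<18: swap(6,6), lo=7 mid=7 ⇒ [10,14,16,6,4,13,17,18,19,21,23,22]
18=18: mid=8
done. lo=7 hi=7; a=[10,14,16,6,4,13,17,18,19,21,23,22]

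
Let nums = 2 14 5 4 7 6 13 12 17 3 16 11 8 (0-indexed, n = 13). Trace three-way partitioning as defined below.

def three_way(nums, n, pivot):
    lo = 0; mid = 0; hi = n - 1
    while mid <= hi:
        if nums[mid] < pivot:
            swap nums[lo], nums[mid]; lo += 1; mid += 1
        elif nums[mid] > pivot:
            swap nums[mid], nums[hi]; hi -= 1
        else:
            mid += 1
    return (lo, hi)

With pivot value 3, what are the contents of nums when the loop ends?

2 3 4 7 6 13 12 17 5 16 11 8 14

lo=0 mid=0 hi=12
2<3: swap(0,0), lo=1 mid=1 ⇒ 2 14 5 4 7 6 13 12 17 3 16 11 8
14>3: swap(1,12), hi=11 ⇒ 2 8 5 4 7 6 13 12 17 3 16 11 14
8>3: swap(1,11), hi=10 ⇒ 2 11 5 4 7 6 13 12 17 3 16 8 14
11>3: swap(1,10), hi=9 ⇒ 2 16 5 4 7 6 13 12 17 3 11 8 14
16>3: swap(1,9), hi=8 ⇒ 2 3 5 4 7 6 13 12 17 16 11 8 14
3=3: mid=2
5>3: swap(2,8), hi=7 ⇒ 2 3 17 4 7 6 13 12 5 16 11 8 14
17>3: swap(2,7), hi=6 ⇒ 2 3 12 4 7 6 13 17 5 16 11 8 14
12>3: swap(2,6), hi=5 ⇒ 2 3 13 4 7 6 12 17 5 16 11 8 14
13>3: swap(2,5), hi=4 ⇒ 2 3 6 4 7 13 12 17 5 16 11 8 14
6>3: swap(2,4), hi=3 ⇒ 2 3 7 4 6 13 12 17 5 16 11 8 14
7>3: swap(2,3), hi=2 ⇒ 2 3 4 7 6 13 12 17 5 16 11 8 14
4>3: swap(2,2), hi=1 ⇒ 2 3 4 7 6 13 12 17 5 16 11 8 14
done. lo=1 hi=1; nums=2 3 4 7 6 13 12 17 5 16 11 8 14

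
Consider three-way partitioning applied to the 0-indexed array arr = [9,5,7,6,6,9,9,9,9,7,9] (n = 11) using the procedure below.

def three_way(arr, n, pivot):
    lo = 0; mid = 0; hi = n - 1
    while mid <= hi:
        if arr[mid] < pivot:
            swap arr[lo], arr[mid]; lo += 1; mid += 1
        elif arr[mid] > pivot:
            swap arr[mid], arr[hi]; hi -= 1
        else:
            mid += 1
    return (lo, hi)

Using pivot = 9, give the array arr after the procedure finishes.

lo=0 mid=0 hi=10
9=9: mid=1
5<9: swap(0,1), lo=1 mid=2 ⇒ [5,9,7,6,6,9,9,9,9,7,9]
7<9: swap(1,2), lo=2 mid=3 ⇒ [5,7,9,6,6,9,9,9,9,7,9]
6<9: swap(2,3), lo=3 mid=4 ⇒ [5,7,6,9,6,9,9,9,9,7,9]
6<9: swap(3,4), lo=4 mid=5 ⇒ [5,7,6,6,9,9,9,9,9,7,9]
9=9: mid=6
9=9: mid=7
9=9: mid=8
9=9: mid=9
7<9: swap(4,9), lo=5 mid=10 ⇒ [5,7,6,6,7,9,9,9,9,9,9]
9=9: mid=11
done. lo=5 hi=10; arr=[5,7,6,6,7,9,9,9,9,9,9]

[5,7,6,6,7,9,9,9,9,9,9]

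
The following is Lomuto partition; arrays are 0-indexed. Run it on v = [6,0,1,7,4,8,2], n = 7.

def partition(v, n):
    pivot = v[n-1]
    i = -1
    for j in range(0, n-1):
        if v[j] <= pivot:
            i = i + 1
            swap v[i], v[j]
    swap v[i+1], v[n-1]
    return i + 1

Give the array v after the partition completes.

pivot = v[6] = 2; i = -1
j=0: v[0]=6 > 2 → no swap
j=1: v[1]=0 ≤ 2 → i=0, swap v[0],v[1] → [0,6,1,7,4,8,2]
j=2: v[2]=1 ≤ 2 → i=1, swap v[1],v[2] → [0,1,6,7,4,8,2]
j=3: v[3]=7 > 2 → no swap
j=4: v[4]=4 > 2 → no swap
j=5: v[5]=8 > 2 → no swap
final swap v[2],v[6] → [0,1,2,7,4,8,6]; return 2

[0,1,2,7,4,8,6]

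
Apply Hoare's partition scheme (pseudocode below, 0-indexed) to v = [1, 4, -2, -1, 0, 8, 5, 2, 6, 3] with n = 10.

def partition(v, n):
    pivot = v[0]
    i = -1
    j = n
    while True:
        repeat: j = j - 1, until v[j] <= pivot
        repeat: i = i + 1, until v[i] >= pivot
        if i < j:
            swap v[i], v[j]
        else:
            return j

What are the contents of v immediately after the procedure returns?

[0, -1, -2, 4, 1, 8, 5, 2, 6, 3]

pivot=1
j stops at 4 (0), i stops at 0 (1); swap ⇒ [0, 4, -2, -1, 1, 8, 5, 2, 6, 3]
j stops at 3 (-1), i stops at 1 (4); swap ⇒ [0, -1, -2, 4, 1, 8, 5, 2, 6, 3]
j stops at 2, i stops at 3; i≥j ⇒ return 2. v=[0, -1, -2, 4, 1, 8, 5, 2, 6, 3]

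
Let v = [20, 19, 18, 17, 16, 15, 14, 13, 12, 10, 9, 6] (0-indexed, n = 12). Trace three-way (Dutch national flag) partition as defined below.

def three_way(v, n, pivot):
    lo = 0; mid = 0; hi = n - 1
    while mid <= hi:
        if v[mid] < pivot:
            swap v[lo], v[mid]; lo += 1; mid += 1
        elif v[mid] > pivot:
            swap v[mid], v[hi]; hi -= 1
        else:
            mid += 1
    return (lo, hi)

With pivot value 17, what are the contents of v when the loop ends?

pivot = 17; lo=0, mid=0, hi=11
v[mid]=20>17: swap v[0],v[11]; hi=10 → [6, 19, 18, 17, 16, 15, 14, 13, 12, 10, 9, 20]
v[mid]=6<17: swap v[0],v[0]; lo=1,mid=1 → [6, 19, 18, 17, 16, 15, 14, 13, 12, 10, 9, 20]
v[mid]=19>17: swap v[1],v[10]; hi=9 → [6, 9, 18, 17, 16, 15, 14, 13, 12, 10, 19, 20]
v[mid]=9<17: swap v[1],v[1]; lo=2,mid=2 → [6, 9, 18, 17, 16, 15, 14, 13, 12, 10, 19, 20]
v[mid]=18>17: swap v[2],v[9]; hi=8 → [6, 9, 10, 17, 16, 15, 14, 13, 12, 18, 19, 20]
v[mid]=10<17: swap v[2],v[2]; lo=3,mid=3 → [6, 9, 10, 17, 16, 15, 14, 13, 12, 18, 19, 20]
v[mid]=17=17: mid=4
v[mid]=16<17: swap v[3],v[4]; lo=4,mid=5 → [6, 9, 10, 16, 17, 15, 14, 13, 12, 18, 19, 20]
v[mid]=15<17: swap v[4],v[5]; lo=5,mid=6 → [6, 9, 10, 16, 15, 17, 14, 13, 12, 18, 19, 20]
v[mid]=14<17: swap v[5],v[6]; lo=6,mid=7 → [6, 9, 10, 16, 15, 14, 17, 13, 12, 18, 19, 20]
v[mid]=13<17: swap v[6],v[7]; lo=7,mid=8 → [6, 9, 10, 16, 15, 14, 13, 17, 12, 18, 19, 20]
v[mid]=12<17: swap v[7],v[8]; lo=8,mid=9 → [6, 9, 10, 16, 15, 14, 13, 12, 17, 18, 19, 20]
end: lo=8, hi=8; v = [6, 9, 10, 16, 15, 14, 13, 12, 17, 18, 19, 20]

[6, 9, 10, 16, 15, 14, 13, 12, 17, 18, 19, 20]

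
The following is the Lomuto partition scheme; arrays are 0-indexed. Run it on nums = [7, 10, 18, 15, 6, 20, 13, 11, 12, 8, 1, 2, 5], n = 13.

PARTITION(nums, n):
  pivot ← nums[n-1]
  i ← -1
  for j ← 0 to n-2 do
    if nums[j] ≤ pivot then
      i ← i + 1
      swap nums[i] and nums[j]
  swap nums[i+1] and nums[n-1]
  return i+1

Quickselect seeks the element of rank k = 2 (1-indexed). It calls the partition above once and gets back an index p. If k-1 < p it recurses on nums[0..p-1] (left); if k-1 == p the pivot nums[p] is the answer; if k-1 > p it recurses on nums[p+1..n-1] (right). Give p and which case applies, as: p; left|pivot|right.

2; left

pivot = nums[12] = 5; i = -1
j=0: nums[0]=7 > 5 → no swap
j=1: nums[1]=10 > 5 → no swap
j=2: nums[2]=18 > 5 → no swap
j=3: nums[3]=15 > 5 → no swap
j=4: nums[4]=6 > 5 → no swap
j=5: nums[5]=20 > 5 → no swap
j=6: nums[6]=13 > 5 → no swap
j=7: nums[7]=11 > 5 → no swap
j=8: nums[8]=12 > 5 → no swap
j=9: nums[9]=8 > 5 → no swap
j=10: nums[10]=1 ≤ 5 → i=0, swap nums[0],nums[10] → [1, 10, 18, 15, 6, 20, 13, 11, 12, 8, 7, 2, 5]
j=11: nums[11]=2 ≤ 5 → i=1, swap nums[1],nums[11] → [1, 2, 18, 15, 6, 20, 13, 11, 12, 8, 7, 10, 5]
final swap nums[2],nums[12] → [1, 2, 5, 15, 6, 20, 13, 11, 12, 8, 7, 10, 18]; return 2
p = 2; k-1 = 1 < 2 ⇒ left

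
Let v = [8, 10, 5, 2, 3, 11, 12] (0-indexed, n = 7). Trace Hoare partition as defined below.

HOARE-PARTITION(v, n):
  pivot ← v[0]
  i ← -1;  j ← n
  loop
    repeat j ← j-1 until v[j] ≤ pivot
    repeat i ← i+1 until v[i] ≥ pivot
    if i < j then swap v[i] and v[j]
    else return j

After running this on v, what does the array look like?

pivot=8
j stops at 4 (3), i stops at 0 (8); swap ⇒ [3, 10, 5, 2, 8, 11, 12]
j stops at 3 (2), i stops at 1 (10); swap ⇒ [3, 2, 5, 10, 8, 11, 12]
j stops at 2, i stops at 3; i≥j ⇒ return 2. v=[3, 2, 5, 10, 8, 11, 12]

[3, 2, 5, 10, 8, 11, 12]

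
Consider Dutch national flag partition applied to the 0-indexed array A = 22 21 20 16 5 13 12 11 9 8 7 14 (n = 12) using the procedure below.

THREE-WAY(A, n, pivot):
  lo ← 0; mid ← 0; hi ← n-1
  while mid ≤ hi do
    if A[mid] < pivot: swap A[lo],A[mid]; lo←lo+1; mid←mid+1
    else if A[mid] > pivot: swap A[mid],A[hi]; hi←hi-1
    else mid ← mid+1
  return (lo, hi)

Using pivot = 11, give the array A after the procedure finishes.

lo=0 mid=0 hi=11
22>11: swap(0,11), hi=10 ⇒ 14 21 20 16 5 13 12 11 9 8 7 22
14>11: swap(0,10), hi=9 ⇒ 7 21 20 16 5 13 12 11 9 8 14 22
7<11: swap(0,0), lo=1 mid=1 ⇒ 7 21 20 16 5 13 12 11 9 8 14 22
21>11: swap(1,9), hi=8 ⇒ 7 8 20 16 5 13 12 11 9 21 14 22
8<11: swap(1,1), lo=2 mid=2 ⇒ 7 8 20 16 5 13 12 11 9 21 14 22
20>11: swap(2,8), hi=7 ⇒ 7 8 9 16 5 13 12 11 20 21 14 22
9<11: swap(2,2), lo=3 mid=3 ⇒ 7 8 9 16 5 13 12 11 20 21 14 22
16>11: swap(3,7), hi=6 ⇒ 7 8 9 11 5 13 12 16 20 21 14 22
11=11: mid=4
5<11: swap(3,4), lo=4 mid=5 ⇒ 7 8 9 5 11 13 12 16 20 21 14 22
13>11: swap(5,6), hi=5 ⇒ 7 8 9 5 11 12 13 16 20 21 14 22
12>11: swap(5,5), hi=4 ⇒ 7 8 9 5 11 12 13 16 20 21 14 22
done. lo=4 hi=4; A=7 8 9 5 11 12 13 16 20 21 14 22

7 8 9 5 11 12 13 16 20 21 14 22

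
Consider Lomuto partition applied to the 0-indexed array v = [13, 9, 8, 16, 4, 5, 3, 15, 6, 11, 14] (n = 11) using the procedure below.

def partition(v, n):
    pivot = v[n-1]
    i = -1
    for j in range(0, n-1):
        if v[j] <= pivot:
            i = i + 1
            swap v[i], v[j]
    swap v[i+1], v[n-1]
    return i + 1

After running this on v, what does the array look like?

pivot=14, i=-1
j=0: 13≤14, i=0, swap(0,0) ⇒ [13, 9, 8, 16, 4, 5, 3, 15, 6, 11, 14]
j=1: 9≤14, i=1, swap(1,1) ⇒ [13, 9, 8, 16, 4, 5, 3, 15, 6, 11, 14]
j=2: 8≤14, i=2, swap(2,2) ⇒ [13, 9, 8, 16, 4, 5, 3, 15, 6, 11, 14]
j=3: 16>14, skip
j=4: 4≤14, i=3, swap(3,4) ⇒ [13, 9, 8, 4, 16, 5, 3, 15, 6, 11, 14]
j=5: 5≤14, i=4, swap(4,5) ⇒ [13, 9, 8, 4, 5, 16, 3, 15, 6, 11, 14]
j=6: 3≤14, i=5, swap(5,6) ⇒ [13, 9, 8, 4, 5, 3, 16, 15, 6, 11, 14]
j=7: 15>14, skip
j=8: 6≤14, i=6, swap(6,8) ⇒ [13, 9, 8, 4, 5, 3, 6, 15, 16, 11, 14]
j=9: 11≤14, i=7, swap(7,9) ⇒ [13, 9, 8, 4, 5, 3, 6, 11, 16, 15, 14]
swap(8,10) ⇒ [13, 9, 8, 4, 5, 3, 6, 11, 14, 15, 16]; return 8

[13, 9, 8, 4, 5, 3, 6, 11, 14, 15, 16]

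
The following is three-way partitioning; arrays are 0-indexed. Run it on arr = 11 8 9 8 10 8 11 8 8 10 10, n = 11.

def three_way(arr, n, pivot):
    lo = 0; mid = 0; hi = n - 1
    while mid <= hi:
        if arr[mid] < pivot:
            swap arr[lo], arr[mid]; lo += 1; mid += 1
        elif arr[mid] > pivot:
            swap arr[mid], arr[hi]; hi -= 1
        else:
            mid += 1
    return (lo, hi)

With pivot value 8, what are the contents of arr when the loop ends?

8 8 8 8 8 11 10 9 10 10 11

lo=0 mid=0 hi=10
11>8: swap(0,10), hi=9 ⇒ 10 8 9 8 10 8 11 8 8 10 11
10>8: swap(0,9), hi=8 ⇒ 10 8 9 8 10 8 11 8 8 10 11
10>8: swap(0,8), hi=7 ⇒ 8 8 9 8 10 8 11 8 10 10 11
8=8: mid=1
8=8: mid=2
9>8: swap(2,7), hi=6 ⇒ 8 8 8 8 10 8 11 9 10 10 11
8=8: mid=3
8=8: mid=4
10>8: swap(4,6), hi=5 ⇒ 8 8 8 8 11 8 10 9 10 10 11
11>8: swap(4,5), hi=4 ⇒ 8 8 8 8 8 11 10 9 10 10 11
8=8: mid=5
done. lo=0 hi=4; arr=8 8 8 8 8 11 10 9 10 10 11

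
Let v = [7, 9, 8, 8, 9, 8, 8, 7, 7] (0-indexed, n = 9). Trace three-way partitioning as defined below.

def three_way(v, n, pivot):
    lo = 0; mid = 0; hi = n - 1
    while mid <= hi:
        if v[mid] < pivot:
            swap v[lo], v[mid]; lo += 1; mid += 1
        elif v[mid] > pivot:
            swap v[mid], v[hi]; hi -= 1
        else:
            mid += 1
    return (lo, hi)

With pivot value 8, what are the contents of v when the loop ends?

[7, 7, 7, 8, 8, 8, 8, 9, 9]

lo=0 mid=0 hi=8
7<8: swap(0,0), lo=1 mid=1 ⇒ [7, 9, 8, 8, 9, 8, 8, 7, 7]
9>8: swap(1,8), hi=7 ⇒ [7, 7, 8, 8, 9, 8, 8, 7, 9]
7<8: swap(1,1), lo=2 mid=2 ⇒ [7, 7, 8, 8, 9, 8, 8, 7, 9]
8=8: mid=3
8=8: mid=4
9>8: swap(4,7), hi=6 ⇒ [7, 7, 8, 8, 7, 8, 8, 9, 9]
7<8: swap(2,4), lo=3 mid=5 ⇒ [7, 7, 7, 8, 8, 8, 8, 9, 9]
8=8: mid=6
8=8: mid=7
done. lo=3 hi=6; v=[7, 7, 7, 8, 8, 8, 8, 9, 9]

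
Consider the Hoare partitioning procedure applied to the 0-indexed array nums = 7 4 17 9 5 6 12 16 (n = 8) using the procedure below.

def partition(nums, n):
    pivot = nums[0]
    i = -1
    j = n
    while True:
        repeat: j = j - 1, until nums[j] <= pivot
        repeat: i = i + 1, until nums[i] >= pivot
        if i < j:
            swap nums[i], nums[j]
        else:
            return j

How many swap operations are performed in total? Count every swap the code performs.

2

pivot=7
j stops at 5 (6), i stops at 0 (7); swap ⇒ 6 4 17 9 5 7 12 16
j stops at 4 (5), i stops at 2 (17); swap ⇒ 6 4 5 9 17 7 12 16
j stops at 2, i stops at 3; i≥j ⇒ return 2. nums=6 4 5 9 17 7 12 16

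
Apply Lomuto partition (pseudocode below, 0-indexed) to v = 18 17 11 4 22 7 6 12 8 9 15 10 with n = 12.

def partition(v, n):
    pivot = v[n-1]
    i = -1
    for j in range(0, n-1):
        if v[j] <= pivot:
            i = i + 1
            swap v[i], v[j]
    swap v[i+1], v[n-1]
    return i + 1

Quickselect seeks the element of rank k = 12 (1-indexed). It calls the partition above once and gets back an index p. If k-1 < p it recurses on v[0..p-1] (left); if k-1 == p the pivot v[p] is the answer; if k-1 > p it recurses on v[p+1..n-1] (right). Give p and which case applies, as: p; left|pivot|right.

5; right

pivot = v[11] = 10; i = -1
j=0: v[0]=18 > 10 → no swap
j=1: v[1]=17 > 10 → no swap
j=2: v[2]=11 > 10 → no swap
j=3: v[3]=4 ≤ 10 → i=0, swap v[0],v[3] → 4 17 11 18 22 7 6 12 8 9 15 10
j=4: v[4]=22 > 10 → no swap
j=5: v[5]=7 ≤ 10 → i=1, swap v[1],v[5] → 4 7 11 18 22 17 6 12 8 9 15 10
j=6: v[6]=6 ≤ 10 → i=2, swap v[2],v[6] → 4 7 6 18 22 17 11 12 8 9 15 10
j=7: v[7]=12 > 10 → no swap
j=8: v[8]=8 ≤ 10 → i=3, swap v[3],v[8] → 4 7 6 8 22 17 11 12 18 9 15 10
j=9: v[9]=9 ≤ 10 → i=4, swap v[4],v[9] → 4 7 6 8 9 17 11 12 18 22 15 10
j=10: v[10]=15 > 10 → no swap
final swap v[5],v[11] → 4 7 6 8 9 10 11 12 18 22 15 17; return 5
p = 5; k-1 = 11 > 5 ⇒ right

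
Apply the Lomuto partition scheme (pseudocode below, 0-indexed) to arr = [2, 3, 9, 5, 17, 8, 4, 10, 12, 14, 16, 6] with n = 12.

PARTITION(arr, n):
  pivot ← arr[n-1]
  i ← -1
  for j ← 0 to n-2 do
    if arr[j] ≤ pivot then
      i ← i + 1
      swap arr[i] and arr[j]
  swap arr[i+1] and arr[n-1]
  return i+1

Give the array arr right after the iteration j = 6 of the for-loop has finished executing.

pivot = arr[11] = 6; i = -1
j=0: arr[0]=2 ≤ 6 → i=0, swap arr[0],arr[0] (no change) → [2, 3, 9, 5, 17, 8, 4, 10, 12, 14, 16, 6]
j=1: arr[1]=3 ≤ 6 → i=1, swap arr[1],arr[1] (no change) → [2, 3, 9, 5, 17, 8, 4, 10, 12, 14, 16, 6]
j=2: arr[2]=9 > 6 → no swap
j=3: arr[3]=5 ≤ 6 → i=2, swap arr[2],arr[3] → [2, 3, 5, 9, 17, 8, 4, 10, 12, 14, 16, 6]
j=4: arr[4]=17 > 6 → no swap
j=5: arr[5]=8 > 6 → no swap
j=6: arr[6]=4 ≤ 6 → i=3, swap arr[3],arr[6] → [2, 3, 5, 4, 17, 8, 9, 10, 12, 14, 16, 6]
(after j=6) arr = [2, 3, 5, 4, 17, 8, 9, 10, 12, 14, 16, 6]

[2, 3, 5, 4, 17, 8, 9, 10, 12, 14, 16, 6]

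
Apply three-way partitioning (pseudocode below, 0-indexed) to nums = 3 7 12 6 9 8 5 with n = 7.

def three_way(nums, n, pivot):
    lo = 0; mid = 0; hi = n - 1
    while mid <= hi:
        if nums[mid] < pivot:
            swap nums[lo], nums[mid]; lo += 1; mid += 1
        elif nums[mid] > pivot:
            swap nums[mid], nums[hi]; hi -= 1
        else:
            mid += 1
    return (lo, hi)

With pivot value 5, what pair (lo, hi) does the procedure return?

lo=0 mid=0 hi=6
3<5: swap(0,0), lo=1 mid=1 ⇒ 3 7 12 6 9 8 5
7>5: swap(1,6), hi=5 ⇒ 3 5 12 6 9 8 7
5=5: mid=2
12>5: swap(2,5), hi=4 ⇒ 3 5 8 6 9 12 7
8>5: swap(2,4), hi=3 ⇒ 3 5 9 6 8 12 7
9>5: swap(2,3), hi=2 ⇒ 3 5 6 9 8 12 7
6>5: swap(2,2), hi=1 ⇒ 3 5 6 9 8 12 7
done. lo=1 hi=1; nums=3 5 6 9 8 12 7

(1, 1)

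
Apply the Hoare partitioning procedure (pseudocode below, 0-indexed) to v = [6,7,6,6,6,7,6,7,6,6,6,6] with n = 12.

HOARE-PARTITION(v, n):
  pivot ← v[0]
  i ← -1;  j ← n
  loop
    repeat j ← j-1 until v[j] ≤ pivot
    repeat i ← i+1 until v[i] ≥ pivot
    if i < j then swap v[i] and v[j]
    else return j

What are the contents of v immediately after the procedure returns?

[6,6,6,6,6,7,6,7,6,6,7,6]

pivot=6
j stops at 11 (6), i stops at 0 (6); swap ⇒ [6,7,6,6,6,7,6,7,6,6,6,6]
j stops at 10 (6), i stops at 1 (7); swap ⇒ [6,6,6,6,6,7,6,7,6,6,7,6]
j stops at 9 (6), i stops at 2 (6); swap ⇒ [6,6,6,6,6,7,6,7,6,6,7,6]
j stops at 8 (6), i stops at 3 (6); swap ⇒ [6,6,6,6,6,7,6,7,6,6,7,6]
j stops at 6 (6), i stops at 4 (6); swap ⇒ [6,6,6,6,6,7,6,7,6,6,7,6]
j stops at 4, i stops at 5; i≥j ⇒ return 4. v=[6,6,6,6,6,7,6,7,6,6,7,6]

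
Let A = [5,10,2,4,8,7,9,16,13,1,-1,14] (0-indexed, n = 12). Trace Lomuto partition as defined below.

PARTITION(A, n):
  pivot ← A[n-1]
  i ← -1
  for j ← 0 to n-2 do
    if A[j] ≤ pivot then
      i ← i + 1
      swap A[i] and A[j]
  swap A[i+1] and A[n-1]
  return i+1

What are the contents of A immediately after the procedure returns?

pivot = A[11] = 14; i = -1
j=0: A[0]=5 ≤ 14 → i=0, swap A[0],A[0] (no change) → [5,10,2,4,8,7,9,16,13,1,-1,14]
j=1: A[1]=10 ≤ 14 → i=1, swap A[1],A[1] (no change) → [5,10,2,4,8,7,9,16,13,1,-1,14]
j=2: A[2]=2 ≤ 14 → i=2, swap A[2],A[2] (no change) → [5,10,2,4,8,7,9,16,13,1,-1,14]
j=3: A[3]=4 ≤ 14 → i=3, swap A[3],A[3] (no change) → [5,10,2,4,8,7,9,16,13,1,-1,14]
j=4: A[4]=8 ≤ 14 → i=4, swap A[4],A[4] (no change) → [5,10,2,4,8,7,9,16,13,1,-1,14]
j=5: A[5]=7 ≤ 14 → i=5, swap A[5],A[5] (no change) → [5,10,2,4,8,7,9,16,13,1,-1,14]
j=6: A[6]=9 ≤ 14 → i=6, swap A[6],A[6] (no change) → [5,10,2,4,8,7,9,16,13,1,-1,14]
j=7: A[7]=16 > 14 → no swap
j=8: A[8]=13 ≤ 14 → i=7, swap A[7],A[8] → [5,10,2,4,8,7,9,13,16,1,-1,14]
j=9: A[9]=1 ≤ 14 → i=8, swap A[8],A[9] → [5,10,2,4,8,7,9,13,1,16,-1,14]
j=10: A[10]=-1 ≤ 14 → i=9, swap A[9],A[10] → [5,10,2,4,8,7,9,13,1,-1,16,14]
final swap A[10],A[11] → [5,10,2,4,8,7,9,13,1,-1,14,16]; return 10

[5,10,2,4,8,7,9,13,1,-1,14,16]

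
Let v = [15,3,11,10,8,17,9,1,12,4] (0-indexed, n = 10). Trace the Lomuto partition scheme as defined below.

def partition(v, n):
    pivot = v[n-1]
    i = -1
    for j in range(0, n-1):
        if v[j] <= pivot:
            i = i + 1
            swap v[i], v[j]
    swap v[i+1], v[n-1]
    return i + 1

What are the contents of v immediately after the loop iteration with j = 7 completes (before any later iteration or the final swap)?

pivot = v[9] = 4; i = -1
j=0: v[0]=15 > 4 → no swap
j=1: v[1]=3 ≤ 4 → i=0, swap v[0],v[1] → [3,15,11,10,8,17,9,1,12,4]
j=2: v[2]=11 > 4 → no swap
j=3: v[3]=10 > 4 → no swap
j=4: v[4]=8 > 4 → no swap
j=5: v[5]=17 > 4 → no swap
j=6: v[6]=9 > 4 → no swap
j=7: v[7]=1 ≤ 4 → i=1, swap v[1],v[7] → [3,1,11,10,8,17,9,15,12,4]
(after j=7) v = [3,1,11,10,8,17,9,15,12,4]

[3,1,11,10,8,17,9,15,12,4]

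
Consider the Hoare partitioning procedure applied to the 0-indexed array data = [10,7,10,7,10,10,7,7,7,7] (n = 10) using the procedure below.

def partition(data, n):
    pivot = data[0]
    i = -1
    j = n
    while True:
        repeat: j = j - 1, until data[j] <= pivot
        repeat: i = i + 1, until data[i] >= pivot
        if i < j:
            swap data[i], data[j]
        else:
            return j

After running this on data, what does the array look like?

pivot = data[0] = 10; i = -1, j = 10
j→9 (data[9]=7≤10), i→0 (data[0]=10≥10); i<j, swap → [7,7,10,7,10,10,7,7,7,10]
j→8 (data[8]=7≤10), i→2 (data[2]=10≥10); i<j, swap → [7,7,7,7,10,10,7,7,10,10]
j→7 (data[7]=7≤10), i→4 (data[4]=10≥10); i<j, swap → [7,7,7,7,7,10,7,10,10,10]
j→6 (data[6]=7≤10), i→5 (data[5]=10≥10); i<j, swap → [7,7,7,7,7,7,10,10,10,10]
j→5, i→6; i≥j, return j=5. data = [7,7,7,7,7,7,10,10,10,10]

[7,7,7,7,7,7,10,10,10,10]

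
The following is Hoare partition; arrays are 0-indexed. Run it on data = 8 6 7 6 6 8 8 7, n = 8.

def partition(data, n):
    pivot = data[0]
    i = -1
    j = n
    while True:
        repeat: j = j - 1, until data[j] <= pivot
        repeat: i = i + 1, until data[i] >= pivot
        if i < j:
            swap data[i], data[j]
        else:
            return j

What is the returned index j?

pivot=8
j stops at 7 (7), i stops at 0 (8); swap ⇒ 7 6 7 6 6 8 8 8
j stops at 6 (8), i stops at 5 (8); swap ⇒ 7 6 7 6 6 8 8 8
j stops at 5, i stops at 6; i≥j ⇒ return 5. data=7 6 7 6 6 8 8 8

5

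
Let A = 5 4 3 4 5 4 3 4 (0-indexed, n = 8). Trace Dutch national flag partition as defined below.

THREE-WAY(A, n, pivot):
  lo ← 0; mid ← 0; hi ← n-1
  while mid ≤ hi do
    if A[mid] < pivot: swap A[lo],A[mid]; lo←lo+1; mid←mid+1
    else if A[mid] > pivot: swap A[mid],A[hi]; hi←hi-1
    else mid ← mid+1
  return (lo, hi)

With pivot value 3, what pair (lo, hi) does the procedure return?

(0, 1)

pivot = 3; lo=0, mid=0, hi=7
A[mid]=5>3: swap A[0],A[7]; hi=6 → 4 4 3 4 5 4 3 5
A[mid]=4>3: swap A[0],A[6]; hi=5 → 3 4 3 4 5 4 4 5
A[mid]=3=3: mid=1
A[mid]=4>3: swap A[1],A[5]; hi=4 → 3 4 3 4 5 4 4 5
A[mid]=4>3: swap A[1],A[4]; hi=3 → 3 5 3 4 4 4 4 5
A[mid]=5>3: swap A[1],A[3]; hi=2 → 3 4 3 5 4 4 4 5
A[mid]=4>3: swap A[1],A[2]; hi=1 → 3 3 4 5 4 4 4 5
A[mid]=3=3: mid=2
end: lo=0, hi=1; A = 3 3 4 5 4 4 4 5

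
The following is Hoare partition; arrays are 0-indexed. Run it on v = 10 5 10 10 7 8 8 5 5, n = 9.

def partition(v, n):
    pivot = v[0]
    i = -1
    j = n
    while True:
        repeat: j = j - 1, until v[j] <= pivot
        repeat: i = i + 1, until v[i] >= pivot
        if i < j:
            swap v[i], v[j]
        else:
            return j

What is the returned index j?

5

pivot=10
j stops at 8 (5), i stops at 0 (10); swap ⇒ 5 5 10 10 7 8 8 5 10
j stops at 7 (5), i stops at 2 (10); swap ⇒ 5 5 5 10 7 8 8 10 10
j stops at 6 (8), i stops at 3 (10); swap ⇒ 5 5 5 8 7 8 10 10 10
j stops at 5, i stops at 6; i≥j ⇒ return 5. v=5 5 5 8 7 8 10 10 10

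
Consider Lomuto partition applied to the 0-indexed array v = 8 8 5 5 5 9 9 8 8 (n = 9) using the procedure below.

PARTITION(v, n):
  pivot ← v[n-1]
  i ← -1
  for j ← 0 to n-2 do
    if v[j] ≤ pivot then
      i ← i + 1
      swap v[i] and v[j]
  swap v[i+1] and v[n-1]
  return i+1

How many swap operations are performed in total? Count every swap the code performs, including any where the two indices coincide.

7

pivot=8, i=-1
j=0: 8≤8, i=0, swap(0,0) ⇒ 8 8 5 5 5 9 9 8 8
j=1: 8≤8, i=1, swap(1,1) ⇒ 8 8 5 5 5 9 9 8 8
j=2: 5≤8, i=2, swap(2,2) ⇒ 8 8 5 5 5 9 9 8 8
j=3: 5≤8, i=3, swap(3,3) ⇒ 8 8 5 5 5 9 9 8 8
j=4: 5≤8, i=4, swap(4,4) ⇒ 8 8 5 5 5 9 9 8 8
j=5: 9>8, skip
j=6: 9>8, skip
j=7: 8≤8, i=5, swap(5,7) ⇒ 8 8 5 5 5 8 9 9 8
swap(6,8) ⇒ 8 8 5 5 5 8 8 9 9; return 6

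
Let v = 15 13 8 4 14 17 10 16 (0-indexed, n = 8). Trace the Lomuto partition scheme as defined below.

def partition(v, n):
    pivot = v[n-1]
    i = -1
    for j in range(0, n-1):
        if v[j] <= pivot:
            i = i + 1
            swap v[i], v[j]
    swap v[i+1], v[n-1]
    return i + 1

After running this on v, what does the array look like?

15 13 8 4 14 10 16 17

pivot=16, i=-1
j=0: 15≤16, i=0, swap(0,0) ⇒ 15 13 8 4 14 17 10 16
j=1: 13≤16, i=1, swap(1,1) ⇒ 15 13 8 4 14 17 10 16
j=2: 8≤16, i=2, swap(2,2) ⇒ 15 13 8 4 14 17 10 16
j=3: 4≤16, i=3, swap(3,3) ⇒ 15 13 8 4 14 17 10 16
j=4: 14≤16, i=4, swap(4,4) ⇒ 15 13 8 4 14 17 10 16
j=5: 17>16, skip
j=6: 10≤16, i=5, swap(5,6) ⇒ 15 13 8 4 14 10 17 16
swap(6,7) ⇒ 15 13 8 4 14 10 16 17; return 6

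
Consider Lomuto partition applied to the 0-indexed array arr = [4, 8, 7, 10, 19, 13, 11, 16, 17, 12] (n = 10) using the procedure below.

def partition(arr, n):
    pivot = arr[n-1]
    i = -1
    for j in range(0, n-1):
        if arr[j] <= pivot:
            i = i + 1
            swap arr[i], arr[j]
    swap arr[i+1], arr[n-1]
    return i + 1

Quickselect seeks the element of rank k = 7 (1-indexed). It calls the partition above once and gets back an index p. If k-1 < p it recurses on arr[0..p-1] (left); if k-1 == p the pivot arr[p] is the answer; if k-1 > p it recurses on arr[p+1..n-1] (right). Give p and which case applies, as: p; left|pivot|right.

5; right

pivot=12, i=-1
j=0: 4≤12, i=0, swap(0,0) ⇒ [4, 8, 7, 10, 19, 13, 11, 16, 17, 12]
j=1: 8≤12, i=1, swap(1,1) ⇒ [4, 8, 7, 10, 19, 13, 11, 16, 17, 12]
j=2: 7≤12, i=2, swap(2,2) ⇒ [4, 8, 7, 10, 19, 13, 11, 16, 17, 12]
j=3: 10≤12, i=3, swap(3,3) ⇒ [4, 8, 7, 10, 19, 13, 11, 16, 17, 12]
j=4: 19>12, skip
j=5: 13>12, skip
j=6: 11≤12, i=4, swap(4,6) ⇒ [4, 8, 7, 10, 11, 13, 19, 16, 17, 12]
j=7: 16>12, skip
j=8: 17>12, skip
swap(5,9) ⇒ [4, 8, 7, 10, 11, 12, 19, 16, 17, 13]; return 5
p = 5; k-1 = 6 > 5 ⇒ right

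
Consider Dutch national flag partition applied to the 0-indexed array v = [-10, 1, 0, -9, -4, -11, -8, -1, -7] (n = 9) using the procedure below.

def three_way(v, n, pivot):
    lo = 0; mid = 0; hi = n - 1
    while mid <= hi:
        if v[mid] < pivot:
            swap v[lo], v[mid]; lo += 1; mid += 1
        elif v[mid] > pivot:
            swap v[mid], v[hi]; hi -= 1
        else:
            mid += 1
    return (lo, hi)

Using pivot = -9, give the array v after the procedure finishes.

[-10, -11, -9, -4, 0, -8, -1, -7, 1]

pivot = -9; lo=0, mid=0, hi=8
v[mid]=-10<-9: swap v[0],v[0]; lo=1,mid=1 → [-10, 1, 0, -9, -4, -11, -8, -1, -7]
v[mid]=1>-9: swap v[1],v[8]; hi=7 → [-10, -7, 0, -9, -4, -11, -8, -1, 1]
v[mid]=-7>-9: swap v[1],v[7]; hi=6 → [-10, -1, 0, -9, -4, -11, -8, -7, 1]
v[mid]=-1>-9: swap v[1],v[6]; hi=5 → [-10, -8, 0, -9, -4, -11, -1, -7, 1]
v[mid]=-8>-9: swap v[1],v[5]; hi=4 → [-10, -11, 0, -9, -4, -8, -1, -7, 1]
v[mid]=-11<-9: swap v[1],v[1]; lo=2,mid=2 → [-10, -11, 0, -9, -4, -8, -1, -7, 1]
v[mid]=0>-9: swap v[2],v[4]; hi=3 → [-10, -11, -4, -9, 0, -8, -1, -7, 1]
v[mid]=-4>-9: swap v[2],v[3]; hi=2 → [-10, -11, -9, -4, 0, -8, -1, -7, 1]
v[mid]=-9=-9: mid=3
end: lo=2, hi=2; v = [-10, -11, -9, -4, 0, -8, -1, -7, 1]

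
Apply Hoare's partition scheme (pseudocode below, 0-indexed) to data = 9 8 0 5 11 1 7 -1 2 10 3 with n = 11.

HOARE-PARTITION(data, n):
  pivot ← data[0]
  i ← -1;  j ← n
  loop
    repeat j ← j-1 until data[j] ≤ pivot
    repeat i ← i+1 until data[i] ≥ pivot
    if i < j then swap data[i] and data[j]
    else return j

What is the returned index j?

7

pivot=9
j stops at 10 (3), i stops at 0 (9); swap ⇒ 3 8 0 5 11 1 7 -1 2 10 9
j stops at 8 (2), i stops at 4 (11); swap ⇒ 3 8 0 5 2 1 7 -1 11 10 9
j stops at 7, i stops at 8; i≥j ⇒ return 7. data=3 8 0 5 2 1 7 -1 11 10 9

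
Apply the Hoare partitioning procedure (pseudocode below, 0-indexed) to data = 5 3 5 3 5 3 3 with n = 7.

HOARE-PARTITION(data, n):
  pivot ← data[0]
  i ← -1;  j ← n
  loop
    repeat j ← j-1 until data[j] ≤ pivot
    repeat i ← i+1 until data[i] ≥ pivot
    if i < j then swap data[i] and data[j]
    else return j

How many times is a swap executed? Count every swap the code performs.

pivot=5
j stops at 6 (3), i stops at 0 (5); swap ⇒ 3 3 5 3 5 3 5
j stops at 5 (3), i stops at 2 (5); swap ⇒ 3 3 3 3 5 5 5
j stops at 4, i stops at 4; i≥j ⇒ return 4. data=3 3 3 3 5 5 5

2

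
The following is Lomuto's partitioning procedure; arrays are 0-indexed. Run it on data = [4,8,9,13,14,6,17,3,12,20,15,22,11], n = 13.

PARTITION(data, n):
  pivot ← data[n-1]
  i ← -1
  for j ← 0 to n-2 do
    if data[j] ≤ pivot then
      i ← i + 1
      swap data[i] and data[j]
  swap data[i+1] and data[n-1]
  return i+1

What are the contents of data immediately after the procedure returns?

pivot = data[12] = 11; i = -1
j=0: data[0]=4 ≤ 11 → i=0, swap data[0],data[0] (no change) → [4,8,9,13,14,6,17,3,12,20,15,22,11]
j=1: data[1]=8 ≤ 11 → i=1, swap data[1],data[1] (no change) → [4,8,9,13,14,6,17,3,12,20,15,22,11]
j=2: data[2]=9 ≤ 11 → i=2, swap data[2],data[2] (no change) → [4,8,9,13,14,6,17,3,12,20,15,22,11]
j=3: data[3]=13 > 11 → no swap
j=4: data[4]=14 > 11 → no swap
j=5: data[5]=6 ≤ 11 → i=3, swap data[3],data[5] → [4,8,9,6,14,13,17,3,12,20,15,22,11]
j=6: data[6]=17 > 11 → no swap
j=7: data[7]=3 ≤ 11 → i=4, swap data[4],data[7] → [4,8,9,6,3,13,17,14,12,20,15,22,11]
j=8: data[8]=12 > 11 → no swap
j=9: data[9]=20 > 11 → no swap
j=10: data[10]=15 > 11 → no swap
j=11: data[11]=22 > 11 → no swap
final swap data[5],data[12] → [4,8,9,6,3,11,17,14,12,20,15,22,13]; return 5

[4,8,9,6,3,11,17,14,12,20,15,22,13]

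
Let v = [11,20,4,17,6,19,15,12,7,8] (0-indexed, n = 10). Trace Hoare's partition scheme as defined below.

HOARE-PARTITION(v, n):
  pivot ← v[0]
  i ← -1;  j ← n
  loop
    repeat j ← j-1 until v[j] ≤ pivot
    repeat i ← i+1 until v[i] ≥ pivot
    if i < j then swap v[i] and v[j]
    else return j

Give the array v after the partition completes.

[8,7,4,6,17,19,15,12,20,11]

pivot = v[0] = 11; i = -1, j = 10
j→9 (v[9]=8≤11), i→0 (v[0]=11≥11); i<j, swap → [8,20,4,17,6,19,15,12,7,11]
j→8 (v[8]=7≤11), i→1 (v[1]=20≥11); i<j, swap → [8,7,4,17,6,19,15,12,20,11]
j→4 (v[4]=6≤11), i→3 (v[3]=17≥11); i<j, swap → [8,7,4,6,17,19,15,12,20,11]
j→3, i→4; i≥j, return j=3. v = [8,7,4,6,17,19,15,12,20,11]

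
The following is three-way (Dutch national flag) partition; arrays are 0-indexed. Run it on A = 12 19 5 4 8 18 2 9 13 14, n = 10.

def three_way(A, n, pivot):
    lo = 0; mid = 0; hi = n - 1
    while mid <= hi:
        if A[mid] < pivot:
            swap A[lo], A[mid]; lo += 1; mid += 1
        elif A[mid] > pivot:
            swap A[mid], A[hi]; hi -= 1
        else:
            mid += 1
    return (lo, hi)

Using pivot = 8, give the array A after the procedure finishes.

2 5 4 8 18 19 9 13 14 12

lo=0 mid=0 hi=9
12>8: swap(0,9), hi=8 ⇒ 14 19 5 4 8 18 2 9 13 12
14>8: swap(0,8), hi=7 ⇒ 13 19 5 4 8 18 2 9 14 12
13>8: swap(0,7), hi=6 ⇒ 9 19 5 4 8 18 2 13 14 12
9>8: swap(0,6), hi=5 ⇒ 2 19 5 4 8 18 9 13 14 12
2<8: swap(0,0), lo=1 mid=1 ⇒ 2 19 5 4 8 18 9 13 14 12
19>8: swap(1,5), hi=4 ⇒ 2 18 5 4 8 19 9 13 14 12
18>8: swap(1,4), hi=3 ⇒ 2 8 5 4 18 19 9 13 14 12
8=8: mid=2
5<8: swap(1,2), lo=2 mid=3 ⇒ 2 5 8 4 18 19 9 13 14 12
4<8: swap(2,3), lo=3 mid=4 ⇒ 2 5 4 8 18 19 9 13 14 12
done. lo=3 hi=3; A=2 5 4 8 18 19 9 13 14 12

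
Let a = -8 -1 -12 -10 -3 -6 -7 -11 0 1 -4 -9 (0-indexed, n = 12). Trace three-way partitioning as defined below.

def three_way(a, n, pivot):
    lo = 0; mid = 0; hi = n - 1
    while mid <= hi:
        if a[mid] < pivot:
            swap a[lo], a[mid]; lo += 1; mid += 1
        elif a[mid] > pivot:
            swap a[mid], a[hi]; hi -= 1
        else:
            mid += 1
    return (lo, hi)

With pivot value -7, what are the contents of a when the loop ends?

pivot = -7; lo=0, mid=0, hi=11
a[mid]=-8<-7: swap a[0],a[0]; lo=1,mid=1 → -8 -1 -12 -10 -3 -6 -7 -11 0 1 -4 -9
a[mid]=-1>-7: swap a[1],a[11]; hi=10 → -8 -9 -12 -10 -3 -6 -7 -11 0 1 -4 -1
a[mid]=-9<-7: swap a[1],a[1]; lo=2,mid=2 → -8 -9 -12 -10 -3 -6 -7 -11 0 1 -4 -1
a[mid]=-12<-7: swap a[2],a[2]; lo=3,mid=3 → -8 -9 -12 -10 -3 -6 -7 -11 0 1 -4 -1
a[mid]=-10<-7: swap a[3],a[3]; lo=4,mid=4 → -8 -9 -12 -10 -3 -6 -7 -11 0 1 -4 -1
a[mid]=-3>-7: swap a[4],a[10]; hi=9 → -8 -9 -12 -10 -4 -6 -7 -11 0 1 -3 -1
a[mid]=-4>-7: swap a[4],a[9]; hi=8 → -8 -9 -12 -10 1 -6 -7 -11 0 -4 -3 -1
a[mid]=1>-7: swap a[4],a[8]; hi=7 → -8 -9 -12 -10 0 -6 -7 -11 1 -4 -3 -1
a[mid]=0>-7: swap a[4],a[7]; hi=6 → -8 -9 -12 -10 -11 -6 -7 0 1 -4 -3 -1
a[mid]=-11<-7: swap a[4],a[4]; lo=5,mid=5 → -8 -9 -12 -10 -11 -6 -7 0 1 -4 -3 -1
a[mid]=-6>-7: swap a[5],a[6]; hi=5 → -8 -9 -12 -10 -11 -7 -6 0 1 -4 -3 -1
a[mid]=-7=-7: mid=6
end: lo=5, hi=5; a = -8 -9 -12 -10 -11 -7 -6 0 1 -4 -3 -1

-8 -9 -12 -10 -11 -7 -6 0 1 -4 -3 -1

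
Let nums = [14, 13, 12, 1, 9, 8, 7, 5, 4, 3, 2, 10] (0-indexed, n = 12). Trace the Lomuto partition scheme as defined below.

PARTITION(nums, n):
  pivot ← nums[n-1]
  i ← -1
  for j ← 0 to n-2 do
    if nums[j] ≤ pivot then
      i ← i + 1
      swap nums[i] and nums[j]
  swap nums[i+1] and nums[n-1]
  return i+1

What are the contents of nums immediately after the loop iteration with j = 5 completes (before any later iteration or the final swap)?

pivot=10, i=-1
j=0: 14>10, skip
j=1: 13>10, skip
j=2: 12>10, skip
j=3: 1≤10, i=0, swap(0,3) ⇒ [1, 13, 12, 14, 9, 8, 7, 5, 4, 3, 2, 10]
j=4: 9≤10, i=1, swap(1,4) ⇒ [1, 9, 12, 14, 13, 8, 7, 5, 4, 3, 2, 10]
j=5: 8≤10, i=2, swap(2,5) ⇒ [1, 9, 8, 14, 13, 12, 7, 5, 4, 3, 2, 10]
(after j=5) nums = [1, 9, 8, 14, 13, 12, 7, 5, 4, 3, 2, 10]

[1, 9, 8, 14, 13, 12, 7, 5, 4, 3, 2, 10]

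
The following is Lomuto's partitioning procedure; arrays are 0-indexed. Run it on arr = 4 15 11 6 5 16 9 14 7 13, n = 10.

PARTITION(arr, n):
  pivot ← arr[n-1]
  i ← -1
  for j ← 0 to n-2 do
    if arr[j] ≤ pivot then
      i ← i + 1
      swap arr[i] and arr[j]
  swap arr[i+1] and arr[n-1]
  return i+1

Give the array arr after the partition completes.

pivot=13, i=-1
j=0: 4≤13, i=0, swap(0,0) ⇒ 4 15 11 6 5 16 9 14 7 13
j=1: 15>13, skip
j=2: 11≤13, i=1, swap(1,2) ⇒ 4 11 15 6 5 16 9 14 7 13
j=3: 6≤13, i=2, swap(2,3) ⇒ 4 11 6 15 5 16 9 14 7 13
j=4: 5≤13, i=3, swap(3,4) ⇒ 4 11 6 5 15 16 9 14 7 13
j=5: 16>13, skip
j=6: 9≤13, i=4, swap(4,6) ⇒ 4 11 6 5 9 16 15 14 7 13
j=7: 14>13, skip
j=8: 7≤13, i=5, swap(5,8) ⇒ 4 11 6 5 9 7 15 14 16 13
swap(6,9) ⇒ 4 11 6 5 9 7 13 14 16 15; return 6

4 11 6 5 9 7 13 14 16 15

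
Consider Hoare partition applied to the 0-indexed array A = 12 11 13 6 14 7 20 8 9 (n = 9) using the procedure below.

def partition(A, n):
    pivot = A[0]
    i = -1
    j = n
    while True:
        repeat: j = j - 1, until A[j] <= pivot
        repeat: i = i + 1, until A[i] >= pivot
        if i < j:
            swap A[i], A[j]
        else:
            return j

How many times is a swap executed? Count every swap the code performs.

pivot = A[0] = 12; i = -1, j = 9
j→8 (A[8]=9≤12), i→0 (A[0]=12≥12); i<j, swap → 9 11 13 6 14 7 20 8 12
j→7 (A[7]=8≤12), i→2 (A[2]=13≥12); i<j, swap → 9 11 8 6 14 7 20 13 12
j→5 (A[5]=7≤12), i→4 (A[4]=14≥12); i<j, swap → 9 11 8 6 7 14 20 13 12
j→4, i→5; i≥j, return j=4. A = 9 11 8 6 7 14 20 13 12

3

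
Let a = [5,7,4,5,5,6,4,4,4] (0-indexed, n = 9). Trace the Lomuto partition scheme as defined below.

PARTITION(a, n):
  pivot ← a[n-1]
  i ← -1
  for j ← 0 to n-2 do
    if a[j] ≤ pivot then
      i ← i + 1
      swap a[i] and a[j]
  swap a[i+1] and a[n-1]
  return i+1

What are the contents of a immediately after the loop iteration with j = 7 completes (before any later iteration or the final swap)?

pivot=4, i=-1
j=0: 5>4, skip
j=1: 7>4, skip
j=2: 4≤4, i=0, swap(0,2) ⇒ [4,7,5,5,5,6,4,4,4]
j=3: 5>4, skip
j=4: 5>4, skip
j=5: 6>4, skip
j=6: 4≤4, i=1, swap(1,6) ⇒ [4,4,5,5,5,6,7,4,4]
j=7: 4≤4, i=2, swap(2,7) ⇒ [4,4,4,5,5,6,7,5,4]
(after j=7) a = [4,4,4,5,5,6,7,5,4]

[4,4,4,5,5,6,7,5,4]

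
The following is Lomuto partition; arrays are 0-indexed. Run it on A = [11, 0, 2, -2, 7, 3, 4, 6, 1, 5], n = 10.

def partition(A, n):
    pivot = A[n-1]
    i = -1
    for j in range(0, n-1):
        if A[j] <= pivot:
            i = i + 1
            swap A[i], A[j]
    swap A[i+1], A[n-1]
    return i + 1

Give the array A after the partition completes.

pivot=5, i=-1
j=0: 11>5, skip
j=1: 0≤5, i=0, swap(0,1) ⇒ [0, 11, 2, -2, 7, 3, 4, 6, 1, 5]
j=2: 2≤5, i=1, swap(1,2) ⇒ [0, 2, 11, -2, 7, 3, 4, 6, 1, 5]
j=3: -2≤5, i=2, swap(2,3) ⇒ [0, 2, -2, 11, 7, 3, 4, 6, 1, 5]
j=4: 7>5, skip
j=5: 3≤5, i=3, swap(3,5) ⇒ [0, 2, -2, 3, 7, 11, 4, 6, 1, 5]
j=6: 4≤5, i=4, swap(4,6) ⇒ [0, 2, -2, 3, 4, 11, 7, 6, 1, 5]
j=7: 6>5, skip
j=8: 1≤5, i=5, swap(5,8) ⇒ [0, 2, -2, 3, 4, 1, 7, 6, 11, 5]
swap(6,9) ⇒ [0, 2, -2, 3, 4, 1, 5, 6, 11, 7]; return 6

[0, 2, -2, 3, 4, 1, 5, 6, 11, 7]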